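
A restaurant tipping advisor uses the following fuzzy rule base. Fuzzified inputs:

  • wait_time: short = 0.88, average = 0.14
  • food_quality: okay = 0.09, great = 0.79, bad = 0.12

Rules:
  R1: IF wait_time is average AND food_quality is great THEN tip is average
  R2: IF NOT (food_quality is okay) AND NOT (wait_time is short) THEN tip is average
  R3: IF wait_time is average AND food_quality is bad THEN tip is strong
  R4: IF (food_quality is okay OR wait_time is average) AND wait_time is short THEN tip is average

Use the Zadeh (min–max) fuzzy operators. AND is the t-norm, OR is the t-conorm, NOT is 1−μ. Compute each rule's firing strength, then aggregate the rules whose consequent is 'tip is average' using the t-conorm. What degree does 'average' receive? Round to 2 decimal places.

0.14

R1: average=0.14, great=0.79; AND[min(a, b)] → w = 0.14
R2: ¬okay=1−0.09=0.91, ¬short=1−0.88=0.12; AND[min(a, b)] → w = 0.12
R3: average=0.14, bad=0.12; AND[min(a, b)] → w = 0.12
R4: (okay=0.09 OR average=0.14) = 0.14; AND[min(a, b)] with short=0.88 → w = 0.14
Rules with consequent 'average': {R1, R2, R4} → strengths 0.14, 0.12, 0.14
Aggregate via t-conorm [max(a, b)]: 0.14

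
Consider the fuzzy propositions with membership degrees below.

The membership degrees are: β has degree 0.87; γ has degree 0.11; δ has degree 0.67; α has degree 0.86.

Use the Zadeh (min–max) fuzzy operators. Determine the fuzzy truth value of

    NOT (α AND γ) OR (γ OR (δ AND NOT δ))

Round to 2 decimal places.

α AND γ = min(a, b) on (0.86, 0.11) = 0.11
NOT (α AND γ) = 1 − 0.11 = 0.89
NOT δ = 1 − 0.67 = 0.33
δ AND NOT δ = min(a, b) on (0.67, 0.33) = 0.33
γ OR (δ AND NOT δ) = max(a, b) on (0.11, 0.33) = 0.33
NOT (α AND γ) OR (γ OR (δ AND NOT δ)) = max(a, b) on (0.89, 0.33) = 0.89

0.89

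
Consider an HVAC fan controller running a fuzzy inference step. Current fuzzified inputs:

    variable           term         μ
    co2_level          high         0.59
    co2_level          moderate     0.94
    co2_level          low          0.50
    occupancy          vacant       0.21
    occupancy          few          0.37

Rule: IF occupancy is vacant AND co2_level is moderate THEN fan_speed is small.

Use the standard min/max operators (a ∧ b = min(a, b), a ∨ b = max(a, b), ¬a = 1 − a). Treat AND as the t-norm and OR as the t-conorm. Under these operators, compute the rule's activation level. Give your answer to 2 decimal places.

0.21

firing strength: vacant=0.21, moderate=0.94; AND[min(a, b)] → w = 0.21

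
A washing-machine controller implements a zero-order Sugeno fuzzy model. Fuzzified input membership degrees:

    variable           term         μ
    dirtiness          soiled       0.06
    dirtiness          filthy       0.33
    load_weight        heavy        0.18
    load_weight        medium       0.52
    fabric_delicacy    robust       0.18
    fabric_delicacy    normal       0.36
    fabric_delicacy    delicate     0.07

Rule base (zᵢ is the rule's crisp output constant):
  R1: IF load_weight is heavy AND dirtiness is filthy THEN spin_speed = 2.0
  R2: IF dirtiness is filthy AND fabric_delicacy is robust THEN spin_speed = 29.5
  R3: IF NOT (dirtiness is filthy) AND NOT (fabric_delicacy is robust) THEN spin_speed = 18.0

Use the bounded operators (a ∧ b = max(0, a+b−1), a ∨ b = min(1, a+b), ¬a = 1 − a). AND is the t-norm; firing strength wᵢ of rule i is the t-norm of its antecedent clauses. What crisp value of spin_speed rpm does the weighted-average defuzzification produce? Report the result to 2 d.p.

18.00

R1 (z=2.0): heavy=0.18, filthy=0.33; AND[max(0, a+b−1)] → w = 0.00
R2 (z=29.5): filthy=0.33, robust=0.18; AND[max(0, a+b−1)] → w = 0.00
R3 (z=18.0): ¬filthy=1−0.33=0.67, ¬robust=1−0.18=0.82; AND[max(0, a+b−1)] → w = 0.49
Weighted average = (0.00·2.0 + 0.00·29.5 + 0.49·18.0) / (0.00 + 0.00 + 0.49)
  = 8.8200 / 0.4900 = 18.00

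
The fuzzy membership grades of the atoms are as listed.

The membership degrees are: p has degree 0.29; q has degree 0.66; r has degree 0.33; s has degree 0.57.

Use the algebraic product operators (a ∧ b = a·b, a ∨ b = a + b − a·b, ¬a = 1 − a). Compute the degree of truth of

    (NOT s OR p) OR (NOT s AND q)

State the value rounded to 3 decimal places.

NOT s = 1 − 0.5700 = 0.4300
NOT s OR p = a + b − a·b on (0.4300, 0.2900) = 0.5953
NOT s = 1 − 0.5700 = 0.4300
NOT s AND q = a·b on (0.4300, 0.6600) = 0.2838
(NOT s OR p) OR (NOT s AND q) = a + b − a·b on (0.5953, 0.2838) = 0.7102

0.710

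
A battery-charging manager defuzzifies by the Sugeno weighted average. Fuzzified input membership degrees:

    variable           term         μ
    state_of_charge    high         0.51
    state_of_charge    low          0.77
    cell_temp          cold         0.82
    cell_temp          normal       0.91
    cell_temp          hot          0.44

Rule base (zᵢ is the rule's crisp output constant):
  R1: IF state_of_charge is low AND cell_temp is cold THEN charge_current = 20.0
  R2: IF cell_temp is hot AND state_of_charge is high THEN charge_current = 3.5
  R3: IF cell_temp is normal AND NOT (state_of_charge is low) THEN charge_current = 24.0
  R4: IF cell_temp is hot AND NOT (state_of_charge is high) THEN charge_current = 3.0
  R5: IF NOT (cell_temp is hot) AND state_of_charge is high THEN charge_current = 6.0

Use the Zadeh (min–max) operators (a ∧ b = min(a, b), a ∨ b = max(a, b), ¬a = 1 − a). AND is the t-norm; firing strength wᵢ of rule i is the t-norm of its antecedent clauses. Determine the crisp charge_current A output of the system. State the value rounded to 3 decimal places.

11.230

R1 (z=20.0): low=0.77, cold=0.82; AND[min(a, b)] → w = 0.77
R2 (z=3.5): hot=0.44, high=0.51; AND[min(a, b)] → w = 0.44
R3 (z=24.0): normal=0.91, ¬low=1−0.77=0.23; AND[min(a, b)] → w = 0.23
R4 (z=3.0): hot=0.44, ¬high=1−0.51=0.49; AND[min(a, b)] → w = 0.44
R5 (z=6.0): ¬hot=1−0.44=0.56, high=0.51; AND[min(a, b)] → w = 0.51
Weighted average = (0.77·20.0 + 0.44·3.5 + 0.23·24.0 + 0.44·3.0 + 0.51·6.0) / (0.77 + 0.44 + 0.23 + 0.44 + 0.51)
  = 26.8400 / 2.3900 = 11.230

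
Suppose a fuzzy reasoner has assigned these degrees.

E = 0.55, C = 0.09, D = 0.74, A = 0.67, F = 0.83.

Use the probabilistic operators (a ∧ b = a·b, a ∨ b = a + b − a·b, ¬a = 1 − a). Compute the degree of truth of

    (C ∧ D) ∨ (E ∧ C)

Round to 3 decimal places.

C ∧ D = a·b on (0.0900, 0.7400) = 0.0666
E ∧ C = a·b on (0.5500, 0.0900) = 0.0495
(C ∧ D) ∨ (E ∧ C) = a + b − a·b on (0.0666, 0.0495) = 0.1128

0.113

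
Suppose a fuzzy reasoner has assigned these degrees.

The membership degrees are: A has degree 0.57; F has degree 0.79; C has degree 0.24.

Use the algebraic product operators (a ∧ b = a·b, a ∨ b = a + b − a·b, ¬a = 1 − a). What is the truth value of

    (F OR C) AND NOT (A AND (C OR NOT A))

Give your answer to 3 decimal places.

0.569

F OR C = a + b − a·b on (0.7900, 0.2400) = 0.8404
NOT A = 1 − 0.5700 = 0.4300
C OR NOT A = a + b − a·b on (0.2400, 0.4300) = 0.5668
A AND (C OR NOT A) = a·b on (0.5700, 0.5668) = 0.3231
NOT (A AND (C OR NOT A)) = 1 − 0.3231 = 0.6769
(F OR C) AND NOT (A AND (C OR NOT A)) = a·b on (0.8404, 0.6769) = 0.5689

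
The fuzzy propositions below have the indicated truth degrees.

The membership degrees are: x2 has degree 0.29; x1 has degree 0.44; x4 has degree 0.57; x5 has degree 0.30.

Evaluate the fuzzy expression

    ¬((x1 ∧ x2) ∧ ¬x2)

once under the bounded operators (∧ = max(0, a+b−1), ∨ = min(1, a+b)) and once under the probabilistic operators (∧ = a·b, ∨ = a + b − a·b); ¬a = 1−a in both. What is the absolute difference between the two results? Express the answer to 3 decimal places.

0.091

Under bounded:
  x1 ∧ x2 = max(0, a+b−1) on (0.44, 0.29) = 0.00
  ¬x2 = 1 − 0.29 = 0.71
  (x1 ∧ x2) ∧ ¬x2 = max(0, a+b−1) on (0.00, 0.71) = 0.00
  ¬((x1 ∧ x2) ∧ ¬x2) = 1 − 0.00 = 1.00
  → value = 1.0000
Under probabilistic:
  x1 ∧ x2 = a·b on (0.4400, 0.2900) = 0.1276
  ¬x2 = 1 − 0.2900 = 0.7100
  (x1 ∧ x2) ∧ ¬x2 = a·b on (0.1276, 0.7100) = 0.0906
  ¬((x1 ∧ x2) ∧ ¬x2) = 1 − 0.0906 = 0.9094
  → value = 0.9094
|1.0000 − 0.9094| = 0.091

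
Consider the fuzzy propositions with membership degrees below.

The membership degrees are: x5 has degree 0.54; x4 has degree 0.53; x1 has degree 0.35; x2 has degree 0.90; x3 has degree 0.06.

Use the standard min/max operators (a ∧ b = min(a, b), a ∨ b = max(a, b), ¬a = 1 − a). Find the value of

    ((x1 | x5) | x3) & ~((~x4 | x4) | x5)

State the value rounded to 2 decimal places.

x1 | x5 = max(a, b) on (0.35, 0.54) = 0.54
(x1 | x5) | x3 = max(a, b) on (0.54, 0.06) = 0.54
~x4 = 1 − 0.53 = 0.47
~x4 | x4 = max(a, b) on (0.47, 0.53) = 0.53
(~x4 | x4) | x5 = max(a, b) on (0.53, 0.54) = 0.54
~((~x4 | x4) | x5) = 1 − 0.54 = 0.46
((x1 | x5) | x3) & ~((~x4 | x4) | x5) = min(a, b) on (0.54, 0.46) = 0.46

0.46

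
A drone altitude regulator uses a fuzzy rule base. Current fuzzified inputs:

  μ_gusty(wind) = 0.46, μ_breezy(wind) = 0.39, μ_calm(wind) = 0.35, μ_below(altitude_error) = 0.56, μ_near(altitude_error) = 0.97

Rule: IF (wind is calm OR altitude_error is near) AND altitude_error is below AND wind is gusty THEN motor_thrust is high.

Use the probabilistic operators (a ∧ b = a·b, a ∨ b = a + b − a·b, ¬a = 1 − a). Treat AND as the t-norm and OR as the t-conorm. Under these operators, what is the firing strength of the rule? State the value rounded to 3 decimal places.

firing strength: (calm=0.35 OR near=0.97) = 0.9805; AND[a·b] with below=0.56, gusty=0.46 → w = 0.2526

0.253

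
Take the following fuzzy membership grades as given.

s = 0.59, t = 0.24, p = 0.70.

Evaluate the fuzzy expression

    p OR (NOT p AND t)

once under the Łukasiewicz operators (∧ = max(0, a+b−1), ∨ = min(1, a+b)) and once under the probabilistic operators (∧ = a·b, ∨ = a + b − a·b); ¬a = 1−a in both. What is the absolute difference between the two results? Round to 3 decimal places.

0.022

Under Łukasiewicz:
  NOT p = 1 − 0.70 = 0.30
  NOT p AND t = max(0, a+b−1) on (0.30, 0.24) = 0.00
  p OR (NOT p AND t) = min(1, a+b) on (0.70, 0.00) = 0.70
  → value = 0.7000
Under probabilistic:
  NOT p = 1 − 0.7000 = 0.3000
  NOT p AND t = a·b on (0.3000, 0.2400) = 0.0720
  p OR (NOT p AND t) = a + b − a·b on (0.7000, 0.0720) = 0.7216
  → value = 0.7216
|0.7000 − 0.7216| = 0.022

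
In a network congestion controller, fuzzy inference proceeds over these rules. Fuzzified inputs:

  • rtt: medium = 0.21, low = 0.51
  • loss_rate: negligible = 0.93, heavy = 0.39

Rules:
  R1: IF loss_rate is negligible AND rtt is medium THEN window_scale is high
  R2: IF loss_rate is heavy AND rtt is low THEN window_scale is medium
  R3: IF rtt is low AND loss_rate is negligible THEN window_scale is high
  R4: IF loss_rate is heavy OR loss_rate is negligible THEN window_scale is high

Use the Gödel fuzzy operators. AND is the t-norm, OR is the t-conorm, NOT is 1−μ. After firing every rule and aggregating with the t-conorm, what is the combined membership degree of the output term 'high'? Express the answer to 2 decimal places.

0.93

R1: negligible=0.93, medium=0.21; AND[min(a, b)] → w = 0.21
R2: heavy=0.39, low=0.51; AND[min(a, b)] → w = 0.39
R3: low=0.51, negligible=0.93; AND[min(a, b)] → w = 0.51
R4: heavy=0.39, negligible=0.93; OR[max(a, b)] → w = 0.93
Rules with consequent 'high': {R1, R3, R4} → strengths 0.21, 0.51, 0.93
Aggregate via t-conorm [max(a, b)]: 0.93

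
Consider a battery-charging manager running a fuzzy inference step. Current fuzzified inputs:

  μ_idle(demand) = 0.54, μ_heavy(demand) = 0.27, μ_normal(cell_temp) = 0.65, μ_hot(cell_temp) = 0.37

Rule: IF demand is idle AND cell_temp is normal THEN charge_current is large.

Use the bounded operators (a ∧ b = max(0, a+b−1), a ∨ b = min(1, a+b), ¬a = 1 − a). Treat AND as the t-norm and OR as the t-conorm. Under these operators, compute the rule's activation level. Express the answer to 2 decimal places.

0.19

firing strength: idle=0.54, normal=0.65; AND[max(0, a+b−1)] → w = 0.19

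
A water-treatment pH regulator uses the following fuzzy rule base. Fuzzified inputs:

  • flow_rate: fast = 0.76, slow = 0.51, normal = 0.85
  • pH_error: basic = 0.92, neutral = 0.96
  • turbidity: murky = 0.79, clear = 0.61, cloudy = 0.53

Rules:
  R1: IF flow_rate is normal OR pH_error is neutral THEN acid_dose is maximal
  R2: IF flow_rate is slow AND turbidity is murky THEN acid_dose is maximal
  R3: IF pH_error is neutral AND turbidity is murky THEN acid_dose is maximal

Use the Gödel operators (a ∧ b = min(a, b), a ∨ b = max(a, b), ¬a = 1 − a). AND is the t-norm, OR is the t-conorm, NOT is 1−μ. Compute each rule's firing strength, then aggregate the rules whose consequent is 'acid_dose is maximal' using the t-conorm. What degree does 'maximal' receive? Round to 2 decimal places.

R1: normal=0.85, neutral=0.96; OR[max(a, b)] → w = 0.96
R2: slow=0.51, murky=0.79; AND[min(a, b)] → w = 0.51
R3: neutral=0.96, murky=0.79; AND[min(a, b)] → w = 0.79
Rules with consequent 'maximal': {R1, R2, R3} → strengths 0.96, 0.51, 0.79
Aggregate via t-conorm [max(a, b)]: 0.96

0.96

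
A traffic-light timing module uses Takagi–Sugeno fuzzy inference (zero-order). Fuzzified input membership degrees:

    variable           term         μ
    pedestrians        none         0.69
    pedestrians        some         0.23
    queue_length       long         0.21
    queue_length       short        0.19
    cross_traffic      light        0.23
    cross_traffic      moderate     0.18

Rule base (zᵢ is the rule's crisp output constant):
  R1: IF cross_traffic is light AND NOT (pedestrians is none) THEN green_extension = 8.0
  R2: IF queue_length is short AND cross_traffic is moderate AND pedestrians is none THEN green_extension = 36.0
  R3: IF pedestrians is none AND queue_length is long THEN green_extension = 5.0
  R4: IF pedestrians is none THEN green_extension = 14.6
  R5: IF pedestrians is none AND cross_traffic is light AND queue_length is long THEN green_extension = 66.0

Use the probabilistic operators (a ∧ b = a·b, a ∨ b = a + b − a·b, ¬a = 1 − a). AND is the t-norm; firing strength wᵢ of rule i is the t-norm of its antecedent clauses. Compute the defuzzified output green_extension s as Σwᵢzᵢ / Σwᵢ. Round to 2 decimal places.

R1 (z=8.0): light=0.23, ¬none=1−0.69=0.31; AND[a·b] → w = 0.0713
R2 (z=36.0): short=0.19, moderate=0.18, none=0.69; AND[a·b] → w = 0.0236
R3 (z=5.0): none=0.69, long=0.21; AND[a·b] → w = 0.1449
R4 (z=14.6): none=0.69 → w = 0.6900
R5 (z=66.0): none=0.69, light=0.23, long=0.21; AND[a·b] → w = 0.0333
Weighted average = (0.0713·8.0 + 0.0236·36.0 + 0.1449·5.0 + 0.6900·14.6 + 0.0333·66.0) / (0.0713 + 0.0236 + 0.1449 + 0.6900 + 0.0333)
  = 14.4180 / 0.9631 = 14.97

14.97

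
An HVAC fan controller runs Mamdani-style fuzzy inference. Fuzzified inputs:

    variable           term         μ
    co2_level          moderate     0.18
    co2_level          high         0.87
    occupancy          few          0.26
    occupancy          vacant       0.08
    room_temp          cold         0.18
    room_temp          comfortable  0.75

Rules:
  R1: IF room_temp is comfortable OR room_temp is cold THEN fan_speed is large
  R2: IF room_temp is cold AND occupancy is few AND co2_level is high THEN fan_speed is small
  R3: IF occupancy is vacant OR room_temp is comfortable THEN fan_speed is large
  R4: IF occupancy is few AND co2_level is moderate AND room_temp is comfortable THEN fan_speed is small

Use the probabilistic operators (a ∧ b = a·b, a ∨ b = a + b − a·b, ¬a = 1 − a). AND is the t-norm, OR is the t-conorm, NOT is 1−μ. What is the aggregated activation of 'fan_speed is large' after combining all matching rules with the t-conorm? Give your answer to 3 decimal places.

R1: comfortable=0.75, cold=0.18; OR[a + b − a·b] → w = 0.7950
R2: cold=0.18, few=0.26, high=0.87; AND[a·b] → w = 0.0407
R3: vacant=0.08, comfortable=0.75; OR[a + b − a·b] → w = 0.7700
R4: few=0.26, moderate=0.18, comfortable=0.75; AND[a·b] → w = 0.0351
Rules with consequent 'large': {R1, R3} → strengths 0.7950, 0.7700
Aggregate via t-conorm [a + b − a·b]: 0.9528

0.953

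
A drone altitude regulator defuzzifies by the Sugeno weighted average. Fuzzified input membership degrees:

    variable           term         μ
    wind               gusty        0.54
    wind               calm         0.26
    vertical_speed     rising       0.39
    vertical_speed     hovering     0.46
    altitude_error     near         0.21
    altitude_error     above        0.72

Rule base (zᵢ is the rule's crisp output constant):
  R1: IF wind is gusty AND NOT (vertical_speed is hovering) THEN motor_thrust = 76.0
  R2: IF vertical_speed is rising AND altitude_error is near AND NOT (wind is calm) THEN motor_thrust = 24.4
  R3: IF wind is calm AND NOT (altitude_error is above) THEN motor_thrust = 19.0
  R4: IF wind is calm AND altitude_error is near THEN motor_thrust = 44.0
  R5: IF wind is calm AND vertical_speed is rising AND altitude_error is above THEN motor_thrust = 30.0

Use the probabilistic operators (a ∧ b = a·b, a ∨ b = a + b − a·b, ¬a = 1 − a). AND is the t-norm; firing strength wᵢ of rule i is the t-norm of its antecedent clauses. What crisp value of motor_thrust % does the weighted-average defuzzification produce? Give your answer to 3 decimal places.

53.593

R1 (z=76.0): gusty=0.54, ¬hovering=1−0.46=0.54; AND[a·b] → w = 0.2916
R2 (z=24.4): rising=0.39, near=0.21, ¬calm=1−0.26=0.74; AND[a·b] → w = 0.0606
R3 (z=19.0): calm=0.26, ¬above=1−0.72=0.28; AND[a·b] → w = 0.0728
R4 (z=44.0): calm=0.26, near=0.21; AND[a·b] → w = 0.0546
R5 (z=30.0): calm=0.26, rising=0.39, above=0.72; AND[a·b] → w = 0.0730
Weighted average = (0.2916·76.0 + 0.0606·24.4 + 0.0728·19.0 + 0.0546·44.0 + 0.0730·30.0) / (0.2916 + 0.0606 + 0.0728 + 0.0546 + 0.0730)
  = 29.6162 / 0.5526 = 53.593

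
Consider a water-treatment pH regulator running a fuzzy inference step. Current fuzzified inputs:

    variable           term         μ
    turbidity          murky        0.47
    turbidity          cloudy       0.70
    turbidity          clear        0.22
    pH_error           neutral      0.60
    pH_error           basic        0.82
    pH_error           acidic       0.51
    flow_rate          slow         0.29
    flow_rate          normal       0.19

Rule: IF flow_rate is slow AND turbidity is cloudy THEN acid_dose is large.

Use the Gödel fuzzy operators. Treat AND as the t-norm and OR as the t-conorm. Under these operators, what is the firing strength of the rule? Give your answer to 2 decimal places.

firing strength: slow=0.29, cloudy=0.70; AND[min(a, b)] → w = 0.29

0.29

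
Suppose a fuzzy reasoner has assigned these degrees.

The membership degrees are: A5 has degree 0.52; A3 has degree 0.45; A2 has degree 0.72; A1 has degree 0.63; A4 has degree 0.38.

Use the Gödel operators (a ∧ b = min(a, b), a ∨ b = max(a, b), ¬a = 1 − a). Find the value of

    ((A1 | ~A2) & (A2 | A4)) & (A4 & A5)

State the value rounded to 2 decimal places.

~A2 = 1 − 0.72 = 0.28
A1 | ~A2 = max(a, b) on (0.63, 0.28) = 0.63
A2 | A4 = max(a, b) on (0.72, 0.38) = 0.72
(A1 | ~A2) & (A2 | A4) = min(a, b) on (0.63, 0.72) = 0.63
A4 & A5 = min(a, b) on (0.38, 0.52) = 0.38
((A1 | ~A2) & (A2 | A4)) & (A4 & A5) = min(a, b) on (0.63, 0.38) = 0.38

0.38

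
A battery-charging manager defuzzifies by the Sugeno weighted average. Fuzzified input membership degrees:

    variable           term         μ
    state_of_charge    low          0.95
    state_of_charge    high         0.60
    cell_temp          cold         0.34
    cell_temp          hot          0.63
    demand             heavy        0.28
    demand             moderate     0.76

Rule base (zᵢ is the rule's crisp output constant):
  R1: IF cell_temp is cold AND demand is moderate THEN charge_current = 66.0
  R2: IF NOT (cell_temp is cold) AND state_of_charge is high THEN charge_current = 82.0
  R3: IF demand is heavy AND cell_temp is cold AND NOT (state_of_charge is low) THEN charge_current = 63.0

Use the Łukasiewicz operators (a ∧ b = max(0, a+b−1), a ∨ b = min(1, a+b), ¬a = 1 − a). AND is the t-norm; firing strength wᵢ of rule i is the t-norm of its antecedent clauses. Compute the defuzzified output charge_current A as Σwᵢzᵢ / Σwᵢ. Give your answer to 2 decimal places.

R1 (z=66.0): cold=0.34, moderate=0.76; AND[max(0, a+b−1)] → w = 0.10
R2 (z=82.0): ¬cold=1−0.34=0.66, high=0.60; AND[max(0, a+b−1)] → w = 0.26
R3 (z=63.0): heavy=0.28, cold=0.34, ¬low=1−0.95=0.05; AND[max(0, a+b−1)] → w = 0.00
Weighted average = (0.10·66.0 + 0.26·82.0 + 0.00·63.0) / (0.10 + 0.26 + 0.00)
  = 27.9200 / 0.3600 = 77.56

77.56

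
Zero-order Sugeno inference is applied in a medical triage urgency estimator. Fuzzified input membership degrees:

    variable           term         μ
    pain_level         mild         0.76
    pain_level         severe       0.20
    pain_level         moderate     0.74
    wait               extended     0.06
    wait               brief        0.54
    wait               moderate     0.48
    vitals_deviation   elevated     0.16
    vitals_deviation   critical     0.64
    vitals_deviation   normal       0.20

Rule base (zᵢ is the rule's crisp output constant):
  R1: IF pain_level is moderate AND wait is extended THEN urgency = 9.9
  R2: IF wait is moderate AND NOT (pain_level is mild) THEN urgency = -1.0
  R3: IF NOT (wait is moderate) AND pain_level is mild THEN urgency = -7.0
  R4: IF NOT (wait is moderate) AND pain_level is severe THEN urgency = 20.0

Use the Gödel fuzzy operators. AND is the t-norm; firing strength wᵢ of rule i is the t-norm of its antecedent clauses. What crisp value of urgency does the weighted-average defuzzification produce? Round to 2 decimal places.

0.70

R1 (z=9.9): moderate=0.74, extended=0.06; AND[min(a, b)] → w = 0.06
R2 (z=-1.0): moderate=0.48, ¬mild=1−0.76=0.24; AND[min(a, b)] → w = 0.24
R3 (z=-7.0): ¬moderate=1−0.48=0.52, mild=0.76; AND[min(a, b)] → w = 0.52
R4 (z=20.0): ¬moderate=1−0.48=0.52, severe=0.20; AND[min(a, b)] → w = 0.20
Weighted average = (0.06·9.9 + 0.24·-1.0 + 0.52·-7.0 + 0.20·20.0) / (0.06 + 0.24 + 0.52 + 0.20)
  = 0.7140 / 1.0200 = 0.70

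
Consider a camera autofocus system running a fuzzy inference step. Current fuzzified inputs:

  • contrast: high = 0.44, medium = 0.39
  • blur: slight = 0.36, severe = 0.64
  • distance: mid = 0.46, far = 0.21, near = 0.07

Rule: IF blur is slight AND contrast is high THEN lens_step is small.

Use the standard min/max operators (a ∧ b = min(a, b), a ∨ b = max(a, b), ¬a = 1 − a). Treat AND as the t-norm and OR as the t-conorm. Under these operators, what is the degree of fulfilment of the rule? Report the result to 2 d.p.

0.36

firing strength: slight=0.36, high=0.44; AND[min(a, b)] → w = 0.36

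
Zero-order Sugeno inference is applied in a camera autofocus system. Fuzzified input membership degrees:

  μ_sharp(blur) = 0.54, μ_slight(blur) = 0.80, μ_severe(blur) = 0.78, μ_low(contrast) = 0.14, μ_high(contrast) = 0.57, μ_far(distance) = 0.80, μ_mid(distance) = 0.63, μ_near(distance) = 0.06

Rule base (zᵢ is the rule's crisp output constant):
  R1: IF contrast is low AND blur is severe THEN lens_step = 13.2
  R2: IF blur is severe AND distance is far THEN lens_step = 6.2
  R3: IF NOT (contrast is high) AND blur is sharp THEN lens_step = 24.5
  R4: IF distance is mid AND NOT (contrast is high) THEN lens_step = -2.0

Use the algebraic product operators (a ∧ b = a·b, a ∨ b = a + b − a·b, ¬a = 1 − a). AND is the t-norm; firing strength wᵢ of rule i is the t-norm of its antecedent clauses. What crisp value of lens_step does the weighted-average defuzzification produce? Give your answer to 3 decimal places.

8.459

R1 (z=13.2): low=0.14, severe=0.78; AND[a·b] → w = 0.1092
R2 (z=6.2): severe=0.78, far=0.80; AND[a·b] → w = 0.6240
R3 (z=24.5): ¬high=1−0.57=0.43, sharp=0.54; AND[a·b] → w = 0.2322
R4 (z=-2.0): mid=0.63, ¬high=1−0.57=0.43; AND[a·b] → w = 0.2709
Weighted average = (0.1092·13.2 + 0.6240·6.2 + 0.2322·24.5 + 0.2709·-2.0) / (0.1092 + 0.6240 + 0.2322 + 0.2709)
  = 10.4573 / 1.2363 = 8.459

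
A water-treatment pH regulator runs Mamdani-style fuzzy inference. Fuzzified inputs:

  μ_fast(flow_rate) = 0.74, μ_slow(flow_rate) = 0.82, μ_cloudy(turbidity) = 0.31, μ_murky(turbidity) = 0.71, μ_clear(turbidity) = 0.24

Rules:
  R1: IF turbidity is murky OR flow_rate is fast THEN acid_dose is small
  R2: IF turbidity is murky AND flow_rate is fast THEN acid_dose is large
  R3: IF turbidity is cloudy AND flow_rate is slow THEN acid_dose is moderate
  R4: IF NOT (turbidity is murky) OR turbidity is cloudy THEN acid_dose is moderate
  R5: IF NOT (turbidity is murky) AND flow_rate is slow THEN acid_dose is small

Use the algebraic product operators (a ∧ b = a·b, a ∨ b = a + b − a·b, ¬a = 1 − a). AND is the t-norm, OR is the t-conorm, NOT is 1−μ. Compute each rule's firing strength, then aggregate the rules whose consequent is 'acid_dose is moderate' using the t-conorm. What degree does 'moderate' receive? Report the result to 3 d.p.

R1: murky=0.71, fast=0.74; OR[a + b − a·b] → w = 0.9246
R2: murky=0.71, fast=0.74; AND[a·b] → w = 0.5254
R3: cloudy=0.31, slow=0.82; AND[a·b] → w = 0.2542
R4: ¬murky=1−0.71=0.29, cloudy=0.31; OR[a + b − a·b] → w = 0.5101
R5: ¬murky=1−0.71=0.29, slow=0.82; AND[a·b] → w = 0.2378
Rules with consequent 'moderate': {R3, R4} → strengths 0.2542, 0.5101
Aggregate via t-conorm [a + b − a·b]: 0.6346

0.635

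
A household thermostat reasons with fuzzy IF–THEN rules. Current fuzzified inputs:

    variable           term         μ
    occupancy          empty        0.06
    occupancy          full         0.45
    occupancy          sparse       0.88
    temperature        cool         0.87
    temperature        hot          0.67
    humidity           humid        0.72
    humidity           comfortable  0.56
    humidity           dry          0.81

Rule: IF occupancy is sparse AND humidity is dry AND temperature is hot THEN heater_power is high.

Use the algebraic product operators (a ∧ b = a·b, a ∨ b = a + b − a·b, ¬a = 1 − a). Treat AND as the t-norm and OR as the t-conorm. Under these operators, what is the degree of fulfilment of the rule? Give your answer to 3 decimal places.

firing strength: sparse=0.88, dry=0.81, hot=0.67; AND[a·b] → w = 0.4776

0.478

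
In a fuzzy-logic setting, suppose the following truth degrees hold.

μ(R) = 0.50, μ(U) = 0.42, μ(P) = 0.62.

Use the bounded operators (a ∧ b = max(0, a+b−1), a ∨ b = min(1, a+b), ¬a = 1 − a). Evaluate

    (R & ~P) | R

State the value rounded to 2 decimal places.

~P = 1 − 0.62 = 0.38
R & ~P = max(0, a+b−1) on (0.50, 0.38) = 0.00
(R & ~P) | R = min(1, a+b) on (0.00, 0.50) = 0.50

0.50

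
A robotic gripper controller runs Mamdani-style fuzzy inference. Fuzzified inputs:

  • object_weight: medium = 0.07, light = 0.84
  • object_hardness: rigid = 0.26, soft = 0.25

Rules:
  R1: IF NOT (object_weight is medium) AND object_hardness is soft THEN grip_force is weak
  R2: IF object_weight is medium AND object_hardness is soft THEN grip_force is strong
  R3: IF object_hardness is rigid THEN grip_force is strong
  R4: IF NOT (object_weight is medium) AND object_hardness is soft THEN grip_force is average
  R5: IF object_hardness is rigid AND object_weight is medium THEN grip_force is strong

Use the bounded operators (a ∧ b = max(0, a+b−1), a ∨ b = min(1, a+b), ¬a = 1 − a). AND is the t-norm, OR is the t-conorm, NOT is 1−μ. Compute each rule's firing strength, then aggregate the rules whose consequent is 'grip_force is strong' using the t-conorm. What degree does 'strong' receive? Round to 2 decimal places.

R1: ¬medium=1−0.07=0.93, soft=0.25; AND[max(0, a+b−1)] → w = 0.18
R2: medium=0.07, soft=0.25; AND[max(0, a+b−1)] → w = 0.00
R3: rigid=0.26 → w = 0.26
R4: ¬medium=1−0.07=0.93, soft=0.25; AND[max(0, a+b−1)] → w = 0.18
R5: rigid=0.26, medium=0.07; AND[max(0, a+b−1)] → w = 0.00
Rules with consequent 'strong': {R2, R3, R5} → strengths 0.00, 0.26, 0.00
Aggregate via t-conorm [min(1, a+b)]: 0.26

0.26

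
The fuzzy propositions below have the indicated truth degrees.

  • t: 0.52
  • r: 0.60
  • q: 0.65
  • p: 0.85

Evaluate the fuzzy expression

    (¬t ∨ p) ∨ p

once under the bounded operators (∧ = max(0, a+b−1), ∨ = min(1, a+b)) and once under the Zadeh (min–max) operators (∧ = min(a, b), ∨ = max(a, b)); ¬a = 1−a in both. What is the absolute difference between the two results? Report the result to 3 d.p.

Under bounded:
  ¬t = 1 − 0.52 = 0.48
  ¬t ∨ p = min(1, a+b) on (0.48, 0.85) = 1.00
  (¬t ∨ p) ∨ p = min(1, a+b) on (1.00, 0.85) = 1.00
  → value = 1.0000
Under Zadeh (min–max):
  ¬t = 1 − 0.52 = 0.48
  ¬t ∨ p = max(a, b) on (0.48, 0.85) = 0.85
  (¬t ∨ p) ∨ p = max(a, b) on (0.85, 0.85) = 0.85
  → value = 0.8500
|1.0000 − 0.8500| = 0.150

0.150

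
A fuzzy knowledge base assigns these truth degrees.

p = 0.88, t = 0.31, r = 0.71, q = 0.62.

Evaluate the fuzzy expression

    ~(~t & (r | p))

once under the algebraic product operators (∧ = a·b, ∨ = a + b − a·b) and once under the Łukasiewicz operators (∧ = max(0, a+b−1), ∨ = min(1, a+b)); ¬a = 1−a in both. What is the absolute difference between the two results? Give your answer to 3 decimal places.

Under algebraic product:
  ~t = 1 − 0.3100 = 0.6900
  r | p = a + b − a·b on (0.7100, 0.8800) = 0.9652
  ~t & (r | p) = a·b on (0.6900, 0.9652) = 0.6660
  ~(~t & (r | p)) = 1 − 0.6660 = 0.3340
  → value = 0.3340
Under Łukasiewicz:
  ~t = 1 − 0.31 = 0.69
  r | p = min(1, a+b) on (0.71, 0.88) = 1.00
  ~t & (r | p) = max(0, a+b−1) on (0.69, 1.00) = 0.69
  ~(~t & (r | p)) = 1 − 0.69 = 0.31
  → value = 0.3100
|0.3340 − 0.3100| = 0.024

0.024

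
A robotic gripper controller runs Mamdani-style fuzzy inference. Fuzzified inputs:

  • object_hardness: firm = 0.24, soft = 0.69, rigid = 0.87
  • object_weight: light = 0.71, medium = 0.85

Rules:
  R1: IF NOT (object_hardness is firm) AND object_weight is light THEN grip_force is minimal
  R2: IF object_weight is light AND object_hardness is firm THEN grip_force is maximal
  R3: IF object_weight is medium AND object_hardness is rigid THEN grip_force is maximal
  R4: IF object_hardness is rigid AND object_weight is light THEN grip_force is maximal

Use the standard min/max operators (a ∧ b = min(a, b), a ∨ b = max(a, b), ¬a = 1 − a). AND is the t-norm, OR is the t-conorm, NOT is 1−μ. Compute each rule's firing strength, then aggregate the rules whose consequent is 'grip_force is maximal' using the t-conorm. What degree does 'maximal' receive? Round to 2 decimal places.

0.85

R1: ¬firm=1−0.24=0.76, light=0.71; AND[min(a, b)] → w = 0.71
R2: light=0.71, firm=0.24; AND[min(a, b)] → w = 0.24
R3: medium=0.85, rigid=0.87; AND[min(a, b)] → w = 0.85
R4: rigid=0.87, light=0.71; AND[min(a, b)] → w = 0.71
Rules with consequent 'maximal': {R2, R3, R4} → strengths 0.24, 0.85, 0.71
Aggregate via t-conorm [max(a, b)]: 0.85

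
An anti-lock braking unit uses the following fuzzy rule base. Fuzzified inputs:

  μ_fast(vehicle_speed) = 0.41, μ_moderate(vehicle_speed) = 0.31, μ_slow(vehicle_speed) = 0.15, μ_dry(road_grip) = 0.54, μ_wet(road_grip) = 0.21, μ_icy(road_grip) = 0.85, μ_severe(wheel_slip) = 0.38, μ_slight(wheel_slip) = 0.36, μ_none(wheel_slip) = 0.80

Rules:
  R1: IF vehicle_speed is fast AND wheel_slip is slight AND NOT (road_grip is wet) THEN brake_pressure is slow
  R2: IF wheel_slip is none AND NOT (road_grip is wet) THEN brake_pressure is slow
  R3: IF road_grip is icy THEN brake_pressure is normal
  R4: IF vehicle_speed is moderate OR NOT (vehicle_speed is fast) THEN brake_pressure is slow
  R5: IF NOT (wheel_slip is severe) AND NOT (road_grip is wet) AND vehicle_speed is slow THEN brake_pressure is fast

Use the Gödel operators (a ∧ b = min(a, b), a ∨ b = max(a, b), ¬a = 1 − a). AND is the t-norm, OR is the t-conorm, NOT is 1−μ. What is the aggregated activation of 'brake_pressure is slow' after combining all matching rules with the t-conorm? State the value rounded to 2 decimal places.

0.79

R1: fast=0.41, slight=0.36, ¬wet=1−0.21=0.79; AND[min(a, b)] → w = 0.36
R2: none=0.80, ¬wet=1−0.21=0.79; AND[min(a, b)] → w = 0.79
R3: icy=0.85 → w = 0.85
R4: moderate=0.31, ¬fast=1−0.41=0.59; OR[max(a, b)] → w = 0.59
R5: ¬severe=1−0.38=0.62, ¬wet=1−0.21=0.79, slow=0.15; AND[min(a, b)] → w = 0.15
Rules with consequent 'slow': {R1, R2, R4} → strengths 0.36, 0.79, 0.59
Aggregate via t-conorm [max(a, b)]: 0.79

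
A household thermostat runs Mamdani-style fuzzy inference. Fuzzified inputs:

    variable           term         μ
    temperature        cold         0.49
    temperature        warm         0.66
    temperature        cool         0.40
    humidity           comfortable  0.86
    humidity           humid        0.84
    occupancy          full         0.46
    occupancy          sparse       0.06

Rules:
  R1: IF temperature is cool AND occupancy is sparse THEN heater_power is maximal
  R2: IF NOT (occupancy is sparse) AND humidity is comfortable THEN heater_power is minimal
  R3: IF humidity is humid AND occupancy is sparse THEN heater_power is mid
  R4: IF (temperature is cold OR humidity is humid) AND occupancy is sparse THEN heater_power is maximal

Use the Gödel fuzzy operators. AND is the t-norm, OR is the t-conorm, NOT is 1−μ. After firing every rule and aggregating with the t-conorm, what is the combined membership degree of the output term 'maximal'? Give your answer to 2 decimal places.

R1: cool=0.40, sparse=0.06; AND[min(a, b)] → w = 0.06
R2: ¬sparse=1−0.06=0.94, comfortable=0.86; AND[min(a, b)] → w = 0.86
R3: humid=0.84, sparse=0.06; AND[min(a, b)] → w = 0.06
R4: (cold=0.49 OR humid=0.84) = 0.84; AND[min(a, b)] with sparse=0.06 → w = 0.06
Rules with consequent 'maximal': {R1, R4} → strengths 0.06, 0.06
Aggregate via t-conorm [max(a, b)]: 0.06

0.06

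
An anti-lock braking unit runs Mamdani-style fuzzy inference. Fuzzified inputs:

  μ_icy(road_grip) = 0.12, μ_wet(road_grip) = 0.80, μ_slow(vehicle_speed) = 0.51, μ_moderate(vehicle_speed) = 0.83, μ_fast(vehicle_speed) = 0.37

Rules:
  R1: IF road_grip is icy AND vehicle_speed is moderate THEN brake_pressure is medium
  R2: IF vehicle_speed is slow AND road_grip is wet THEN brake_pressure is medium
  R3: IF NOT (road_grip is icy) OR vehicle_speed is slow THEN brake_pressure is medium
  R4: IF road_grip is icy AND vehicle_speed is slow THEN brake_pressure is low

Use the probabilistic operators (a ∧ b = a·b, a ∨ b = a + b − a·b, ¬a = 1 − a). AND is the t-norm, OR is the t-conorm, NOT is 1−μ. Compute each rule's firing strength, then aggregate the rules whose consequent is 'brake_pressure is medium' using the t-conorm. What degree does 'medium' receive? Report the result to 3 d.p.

0.969

R1: icy=0.12, moderate=0.83; AND[a·b] → w = 0.0996
R2: slow=0.51, wet=0.80; AND[a·b] → w = 0.4080
R3: ¬icy=1−0.12=0.88, slow=0.51; OR[a + b − a·b] → w = 0.9412
R4: icy=0.12, slow=0.51; AND[a·b] → w = 0.0612
Rules with consequent 'medium': {R1, R2, R3} → strengths 0.0996, 0.4080, 0.9412
Aggregate via t-conorm [a + b − a·b]: 0.9687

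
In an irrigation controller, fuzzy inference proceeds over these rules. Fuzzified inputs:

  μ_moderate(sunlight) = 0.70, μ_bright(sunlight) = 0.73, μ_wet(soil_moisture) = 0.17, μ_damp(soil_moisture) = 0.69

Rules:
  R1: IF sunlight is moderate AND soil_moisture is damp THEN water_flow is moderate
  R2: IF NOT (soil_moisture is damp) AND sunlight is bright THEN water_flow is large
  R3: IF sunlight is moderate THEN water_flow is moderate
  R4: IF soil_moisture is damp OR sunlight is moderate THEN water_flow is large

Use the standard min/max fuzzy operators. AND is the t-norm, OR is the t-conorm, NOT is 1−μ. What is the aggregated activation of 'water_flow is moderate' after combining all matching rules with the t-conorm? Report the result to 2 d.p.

R1: moderate=0.70, damp=0.69; AND[min(a, b)] → w = 0.69
R2: ¬damp=1−0.69=0.31, bright=0.73; AND[min(a, b)] → w = 0.31
R3: moderate=0.70 → w = 0.70
R4: damp=0.69, moderate=0.70; OR[max(a, b)] → w = 0.70
Rules with consequent 'moderate': {R1, R3} → strengths 0.69, 0.70
Aggregate via t-conorm [max(a, b)]: 0.70

0.70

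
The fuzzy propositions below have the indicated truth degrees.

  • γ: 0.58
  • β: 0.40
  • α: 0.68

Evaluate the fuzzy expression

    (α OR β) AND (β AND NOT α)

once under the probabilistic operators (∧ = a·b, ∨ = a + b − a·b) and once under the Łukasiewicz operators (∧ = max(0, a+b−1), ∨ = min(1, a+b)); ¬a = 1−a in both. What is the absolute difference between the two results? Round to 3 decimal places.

Under probabilistic:
  α OR β = a + b − a·b on (0.6800, 0.4000) = 0.8080
  NOT α = 1 − 0.6800 = 0.3200
  β AND NOT α = a·b on (0.4000, 0.3200) = 0.1280
  (α OR β) AND (β AND NOT α) = a·b on (0.8080, 0.1280) = 0.1034
  → value = 0.1034
Under Łukasiewicz:
  α OR β = min(1, a+b) on (0.68, 0.40) = 1.00
  NOT α = 1 − 0.68 = 0.32
  β AND NOT α = max(0, a+b−1) on (0.40, 0.32) = 0.00
  (α OR β) AND (β AND NOT α) = max(0, a+b−1) on (1.00, 0.00) = 0.00
  → value = 0.0000
|0.1034 − 0.0000| = 0.103

0.103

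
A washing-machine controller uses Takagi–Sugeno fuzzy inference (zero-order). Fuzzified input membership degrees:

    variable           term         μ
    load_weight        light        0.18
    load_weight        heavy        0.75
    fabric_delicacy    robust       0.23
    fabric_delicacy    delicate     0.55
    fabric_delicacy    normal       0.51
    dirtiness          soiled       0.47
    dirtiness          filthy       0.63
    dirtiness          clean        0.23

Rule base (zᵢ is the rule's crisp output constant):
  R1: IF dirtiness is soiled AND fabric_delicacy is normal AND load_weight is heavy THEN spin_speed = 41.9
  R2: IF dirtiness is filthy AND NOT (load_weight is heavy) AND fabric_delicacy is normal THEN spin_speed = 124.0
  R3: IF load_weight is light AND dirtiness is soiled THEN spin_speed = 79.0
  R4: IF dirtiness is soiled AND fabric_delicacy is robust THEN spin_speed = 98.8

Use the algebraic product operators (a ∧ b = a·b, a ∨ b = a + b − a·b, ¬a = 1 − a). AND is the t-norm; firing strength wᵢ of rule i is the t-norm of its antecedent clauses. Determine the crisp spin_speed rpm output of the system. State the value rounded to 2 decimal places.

R1 (z=41.9): soiled=0.47, normal=0.51, heavy=0.75; AND[a·b] → w = 0.1798
R2 (z=124.0): filthy=0.63, ¬heavy=1−0.75=0.25, normal=0.51; AND[a·b] → w = 0.0803
R3 (z=79.0): light=0.18, soiled=0.47; AND[a·b] → w = 0.0846
R4 (z=98.8): soiled=0.47, robust=0.23; AND[a·b] → w = 0.1081
Weighted average = (0.1798·41.9 + 0.0803·124.0 + 0.0846·79.0 + 0.1081·98.8) / (0.1798 + 0.0803 + 0.0846 + 0.1081)
  = 34.8566 / 0.4528 = 76.98

76.98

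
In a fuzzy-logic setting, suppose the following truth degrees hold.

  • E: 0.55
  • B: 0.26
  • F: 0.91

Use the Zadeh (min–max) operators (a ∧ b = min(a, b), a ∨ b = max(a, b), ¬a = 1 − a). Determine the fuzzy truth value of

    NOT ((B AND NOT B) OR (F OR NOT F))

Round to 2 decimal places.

NOT B = 1 − 0.26 = 0.74
B AND NOT B = min(a, b) on (0.26, 0.74) = 0.26
NOT F = 1 − 0.91 = 0.09
F OR NOT F = max(a, b) on (0.91, 0.09) = 0.91
(B AND NOT B) OR (F OR NOT F) = max(a, b) on (0.26, 0.91) = 0.91
NOT ((B AND NOT B) OR (F OR NOT F)) = 1 − 0.91 = 0.09

0.09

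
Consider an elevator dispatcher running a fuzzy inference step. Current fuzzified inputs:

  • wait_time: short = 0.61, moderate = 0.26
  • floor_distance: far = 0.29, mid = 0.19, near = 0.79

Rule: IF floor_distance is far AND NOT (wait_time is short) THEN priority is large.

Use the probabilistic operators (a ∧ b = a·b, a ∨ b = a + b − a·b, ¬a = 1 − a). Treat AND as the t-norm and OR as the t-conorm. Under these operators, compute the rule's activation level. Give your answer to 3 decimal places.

0.113

firing strength: far=0.29, ¬short=1−0.61=0.39; AND[a·b] → w = 0.1131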